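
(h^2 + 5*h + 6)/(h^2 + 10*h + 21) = (h + 2)/(h + 7)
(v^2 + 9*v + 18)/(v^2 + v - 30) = (v + 3)/(v - 5)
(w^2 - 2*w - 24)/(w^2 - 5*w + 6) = (w^2 - 2*w - 24)/(w^2 - 5*w + 6)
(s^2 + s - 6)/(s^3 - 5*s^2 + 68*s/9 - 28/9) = 9*(s + 3)/(9*s^2 - 27*s + 14)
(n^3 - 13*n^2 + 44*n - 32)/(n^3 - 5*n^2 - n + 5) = (n^2 - 12*n + 32)/(n^2 - 4*n - 5)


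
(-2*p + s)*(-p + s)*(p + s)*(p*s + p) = 2*p^4*s + 2*p^4 - p^3*s^2 - p^3*s - 2*p^2*s^3 - 2*p^2*s^2 + p*s^4 + p*s^3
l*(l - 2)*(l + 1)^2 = l^4 - 3*l^2 - 2*l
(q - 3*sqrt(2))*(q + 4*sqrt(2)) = q^2 + sqrt(2)*q - 24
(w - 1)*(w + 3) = w^2 + 2*w - 3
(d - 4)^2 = d^2 - 8*d + 16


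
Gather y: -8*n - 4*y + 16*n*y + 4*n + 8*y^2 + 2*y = -4*n + 8*y^2 + y*(16*n - 2)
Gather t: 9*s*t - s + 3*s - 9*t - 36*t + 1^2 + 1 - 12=2*s + t*(9*s - 45) - 10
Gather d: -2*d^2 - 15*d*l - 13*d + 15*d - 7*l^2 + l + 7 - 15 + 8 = -2*d^2 + d*(2 - 15*l) - 7*l^2 + l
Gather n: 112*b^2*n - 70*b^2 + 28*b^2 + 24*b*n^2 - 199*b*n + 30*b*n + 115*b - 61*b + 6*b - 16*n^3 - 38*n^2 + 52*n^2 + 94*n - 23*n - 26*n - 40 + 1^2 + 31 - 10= -42*b^2 + 60*b - 16*n^3 + n^2*(24*b + 14) + n*(112*b^2 - 169*b + 45) - 18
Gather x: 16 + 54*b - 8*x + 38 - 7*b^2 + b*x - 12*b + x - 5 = -7*b^2 + 42*b + x*(b - 7) + 49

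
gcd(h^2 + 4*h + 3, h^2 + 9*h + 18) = h + 3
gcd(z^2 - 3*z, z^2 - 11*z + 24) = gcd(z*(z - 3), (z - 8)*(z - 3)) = z - 3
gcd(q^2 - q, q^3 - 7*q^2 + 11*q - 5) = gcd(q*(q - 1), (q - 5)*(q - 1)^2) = q - 1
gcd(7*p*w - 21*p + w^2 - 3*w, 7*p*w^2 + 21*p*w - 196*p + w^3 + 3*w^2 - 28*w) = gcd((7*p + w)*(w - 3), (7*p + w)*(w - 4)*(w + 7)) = 7*p + w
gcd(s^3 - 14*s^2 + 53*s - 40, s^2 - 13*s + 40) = s^2 - 13*s + 40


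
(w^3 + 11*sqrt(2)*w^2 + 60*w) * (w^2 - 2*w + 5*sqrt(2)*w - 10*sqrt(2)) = w^5 - 2*w^4 + 16*sqrt(2)*w^4 - 32*sqrt(2)*w^3 + 170*w^3 - 340*w^2 + 300*sqrt(2)*w^2 - 600*sqrt(2)*w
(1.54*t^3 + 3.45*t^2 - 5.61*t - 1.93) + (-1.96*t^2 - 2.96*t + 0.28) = 1.54*t^3 + 1.49*t^2 - 8.57*t - 1.65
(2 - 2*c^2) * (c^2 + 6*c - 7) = -2*c^4 - 12*c^3 + 16*c^2 + 12*c - 14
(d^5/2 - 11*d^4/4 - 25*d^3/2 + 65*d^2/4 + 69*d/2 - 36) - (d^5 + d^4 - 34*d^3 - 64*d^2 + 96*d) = -d^5/2 - 15*d^4/4 + 43*d^3/2 + 321*d^2/4 - 123*d/2 - 36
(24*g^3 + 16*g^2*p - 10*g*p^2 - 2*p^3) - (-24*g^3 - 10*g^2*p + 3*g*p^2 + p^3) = 48*g^3 + 26*g^2*p - 13*g*p^2 - 3*p^3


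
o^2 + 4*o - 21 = (o - 3)*(o + 7)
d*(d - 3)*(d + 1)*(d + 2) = d^4 - 7*d^2 - 6*d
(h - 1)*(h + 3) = h^2 + 2*h - 3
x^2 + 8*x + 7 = (x + 1)*(x + 7)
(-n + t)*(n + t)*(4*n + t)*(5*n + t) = -20*n^4 - 9*n^3*t + 19*n^2*t^2 + 9*n*t^3 + t^4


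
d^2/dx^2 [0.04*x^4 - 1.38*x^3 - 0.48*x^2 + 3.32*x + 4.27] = 0.48*x^2 - 8.28*x - 0.96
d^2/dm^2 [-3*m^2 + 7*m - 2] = -6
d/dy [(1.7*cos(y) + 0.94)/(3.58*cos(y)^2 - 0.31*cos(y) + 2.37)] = (6.086*cos(y)^2 + 6.7304*cos(y) - 4.3204)*sin(y)/(12.8164*cos(y)^4 - 2.2196*cos(y)^3 + 17.0653*cos(y)^2 - 1.4694*cos(y) + 5.6169)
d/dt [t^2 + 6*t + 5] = 2*t + 6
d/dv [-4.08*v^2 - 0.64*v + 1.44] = -8.16*v - 0.64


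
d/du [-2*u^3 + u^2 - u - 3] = -6*u^2 + 2*u - 1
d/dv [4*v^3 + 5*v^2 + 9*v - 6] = 12*v^2 + 10*v + 9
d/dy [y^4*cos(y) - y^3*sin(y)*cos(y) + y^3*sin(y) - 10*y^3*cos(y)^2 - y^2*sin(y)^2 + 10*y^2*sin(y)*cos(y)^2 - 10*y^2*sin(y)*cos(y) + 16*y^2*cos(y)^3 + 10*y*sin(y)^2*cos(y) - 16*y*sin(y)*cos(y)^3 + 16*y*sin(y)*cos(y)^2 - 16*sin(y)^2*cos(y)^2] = -y^4*sin(y) + 10*y^3*sin(2*y) + 5*y^3*cos(y) - y^3*cos(2*y) - 9*y^2*sin(y) - 5*y^2*sin(2*y)/2 - 12*y^2*sin(3*y) + 5*y^2*cos(y)/2 - 25*y^2*cos(2*y) + 15*y^2*cos(3*y)/2 - 15*y^2 + 5*y*sin(y)/2 - 10*y*sin(2*y) + 25*y*sin(3*y)/2 + 28*y*cos(y) - 16*y*cos(2*y)^2 - 7*y*cos(2*y) + 20*y*cos(3*y) + 7*y + 4*sin(y) - 4*sin(2*y) + 4*sin(3*y) - 10*sin(4*y) + 5*cos(y)/2 - 5*cos(3*y)/2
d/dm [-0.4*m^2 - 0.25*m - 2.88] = -0.8*m - 0.25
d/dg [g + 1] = 1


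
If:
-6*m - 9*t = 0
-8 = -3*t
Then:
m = -4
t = 8/3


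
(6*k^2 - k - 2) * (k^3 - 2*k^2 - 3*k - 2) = 6*k^5 - 13*k^4 - 18*k^3 - 5*k^2 + 8*k + 4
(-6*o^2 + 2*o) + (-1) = -6*o^2 + 2*o - 1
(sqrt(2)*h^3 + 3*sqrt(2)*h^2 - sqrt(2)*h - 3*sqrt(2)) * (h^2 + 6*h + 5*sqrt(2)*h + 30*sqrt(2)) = sqrt(2)*h^5 + 10*h^4 + 9*sqrt(2)*h^4 + 17*sqrt(2)*h^3 + 90*h^3 - 9*sqrt(2)*h^2 + 170*h^2 - 90*h - 18*sqrt(2)*h - 180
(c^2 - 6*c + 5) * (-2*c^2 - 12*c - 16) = -2*c^4 + 46*c^2 + 36*c - 80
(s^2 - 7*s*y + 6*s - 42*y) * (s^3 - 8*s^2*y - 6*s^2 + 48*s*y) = s^5 - 15*s^4*y + 56*s^3*y^2 - 36*s^3 + 540*s^2*y - 2016*s*y^2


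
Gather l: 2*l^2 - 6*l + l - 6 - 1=2*l^2 - 5*l - 7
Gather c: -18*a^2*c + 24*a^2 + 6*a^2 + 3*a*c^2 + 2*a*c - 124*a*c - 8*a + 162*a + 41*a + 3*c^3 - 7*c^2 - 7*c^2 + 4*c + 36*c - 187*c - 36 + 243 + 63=30*a^2 + 195*a + 3*c^3 + c^2*(3*a - 14) + c*(-18*a^2 - 122*a - 147) + 270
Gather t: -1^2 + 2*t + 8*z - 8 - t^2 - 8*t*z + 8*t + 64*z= -t^2 + t*(10 - 8*z) + 72*z - 9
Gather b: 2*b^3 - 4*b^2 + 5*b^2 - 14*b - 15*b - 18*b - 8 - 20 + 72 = 2*b^3 + b^2 - 47*b + 44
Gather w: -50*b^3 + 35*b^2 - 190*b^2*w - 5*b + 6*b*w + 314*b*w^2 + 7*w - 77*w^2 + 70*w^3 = -50*b^3 + 35*b^2 - 5*b + 70*w^3 + w^2*(314*b - 77) + w*(-190*b^2 + 6*b + 7)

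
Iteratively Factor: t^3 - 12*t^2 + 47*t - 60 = (t - 5)*(t^2 - 7*t + 12) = (t - 5)*(t - 3)*(t - 4)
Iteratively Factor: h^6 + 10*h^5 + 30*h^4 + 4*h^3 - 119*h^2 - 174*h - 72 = (h + 4)*(h^5 + 6*h^4 + 6*h^3 - 20*h^2 - 39*h - 18) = (h + 1)*(h + 4)*(h^4 + 5*h^3 + h^2 - 21*h - 18) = (h + 1)*(h + 3)*(h + 4)*(h^3 + 2*h^2 - 5*h - 6) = (h - 2)*(h + 1)*(h + 3)*(h + 4)*(h^2 + 4*h + 3) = (h - 2)*(h + 1)^2*(h + 3)*(h + 4)*(h + 3)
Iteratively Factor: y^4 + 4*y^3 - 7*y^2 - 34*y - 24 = (y + 4)*(y^3 - 7*y - 6) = (y + 2)*(y + 4)*(y^2 - 2*y - 3) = (y + 1)*(y + 2)*(y + 4)*(y - 3)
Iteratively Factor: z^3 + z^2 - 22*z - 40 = (z - 5)*(z^2 + 6*z + 8) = (z - 5)*(z + 2)*(z + 4)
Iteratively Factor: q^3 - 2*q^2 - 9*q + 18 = (q - 3)*(q^2 + q - 6) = (q - 3)*(q - 2)*(q + 3)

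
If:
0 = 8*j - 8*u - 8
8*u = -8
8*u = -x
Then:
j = 0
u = -1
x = 8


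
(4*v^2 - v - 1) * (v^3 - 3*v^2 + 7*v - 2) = 4*v^5 - 13*v^4 + 30*v^3 - 12*v^2 - 5*v + 2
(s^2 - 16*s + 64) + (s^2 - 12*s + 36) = 2*s^2 - 28*s + 100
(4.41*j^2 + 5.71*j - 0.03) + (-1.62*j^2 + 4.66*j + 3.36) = 2.79*j^2 + 10.37*j + 3.33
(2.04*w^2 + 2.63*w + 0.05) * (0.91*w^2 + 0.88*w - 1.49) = 1.8564*w^4 + 4.1885*w^3 - 0.6797*w^2 - 3.8747*w - 0.0745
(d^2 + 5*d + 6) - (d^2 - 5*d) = 10*d + 6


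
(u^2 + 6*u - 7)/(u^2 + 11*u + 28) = (u - 1)/(u + 4)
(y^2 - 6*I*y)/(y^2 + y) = (y - 6*I)/(y + 1)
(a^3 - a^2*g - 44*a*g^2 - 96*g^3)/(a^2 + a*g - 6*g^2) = (a^2 - 4*a*g - 32*g^2)/(a - 2*g)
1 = 1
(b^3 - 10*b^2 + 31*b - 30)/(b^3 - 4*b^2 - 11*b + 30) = (b - 3)/(b + 3)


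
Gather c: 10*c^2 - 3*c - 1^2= 10*c^2 - 3*c - 1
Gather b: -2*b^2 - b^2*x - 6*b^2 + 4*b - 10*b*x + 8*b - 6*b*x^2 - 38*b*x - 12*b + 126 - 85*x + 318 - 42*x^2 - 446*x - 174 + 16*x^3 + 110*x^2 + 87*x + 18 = b^2*(-x - 8) + b*(-6*x^2 - 48*x) + 16*x^3 + 68*x^2 - 444*x + 288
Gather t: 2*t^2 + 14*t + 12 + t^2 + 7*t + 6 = 3*t^2 + 21*t + 18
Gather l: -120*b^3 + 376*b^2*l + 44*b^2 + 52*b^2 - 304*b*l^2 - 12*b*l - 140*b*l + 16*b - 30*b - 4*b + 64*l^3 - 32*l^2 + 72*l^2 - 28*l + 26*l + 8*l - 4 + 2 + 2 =-120*b^3 + 96*b^2 - 18*b + 64*l^3 + l^2*(40 - 304*b) + l*(376*b^2 - 152*b + 6)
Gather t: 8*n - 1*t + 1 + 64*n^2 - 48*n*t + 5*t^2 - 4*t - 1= 64*n^2 + 8*n + 5*t^2 + t*(-48*n - 5)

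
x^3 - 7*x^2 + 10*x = x*(x - 5)*(x - 2)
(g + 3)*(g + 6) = g^2 + 9*g + 18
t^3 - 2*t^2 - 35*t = t*(t - 7)*(t + 5)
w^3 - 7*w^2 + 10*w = w*(w - 5)*(w - 2)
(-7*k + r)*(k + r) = -7*k^2 - 6*k*r + r^2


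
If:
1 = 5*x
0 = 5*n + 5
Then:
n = -1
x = 1/5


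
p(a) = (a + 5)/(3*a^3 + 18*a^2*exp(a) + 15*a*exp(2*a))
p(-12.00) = 0.00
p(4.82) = 0.00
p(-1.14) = 3.00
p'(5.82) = -0.00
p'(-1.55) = -6.87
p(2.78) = 0.00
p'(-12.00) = 0.00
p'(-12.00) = 0.00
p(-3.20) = -0.02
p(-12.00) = 0.00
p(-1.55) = -1.13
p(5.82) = 0.00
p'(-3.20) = -0.03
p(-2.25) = -0.11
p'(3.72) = -0.00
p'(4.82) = -0.00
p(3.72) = 0.00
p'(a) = (a + 5)*(-18*a^2*exp(a) - 9*a^2 - 30*a*exp(2*a) - 36*a*exp(a) - 15*exp(2*a))/(3*a^3 + 18*a^2*exp(a) + 15*a*exp(2*a))^2 + 1/(3*a^3 + 18*a^2*exp(a) + 15*a*exp(2*a))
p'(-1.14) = -8.74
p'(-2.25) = -0.24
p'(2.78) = -0.00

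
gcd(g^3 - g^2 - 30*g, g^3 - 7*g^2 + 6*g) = g^2 - 6*g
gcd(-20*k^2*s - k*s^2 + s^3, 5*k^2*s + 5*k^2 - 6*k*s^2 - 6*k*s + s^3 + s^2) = -5*k + s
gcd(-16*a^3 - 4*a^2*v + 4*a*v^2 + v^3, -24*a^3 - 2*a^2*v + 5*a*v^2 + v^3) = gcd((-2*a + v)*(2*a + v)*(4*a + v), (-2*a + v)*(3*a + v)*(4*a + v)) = -8*a^2 + 2*a*v + v^2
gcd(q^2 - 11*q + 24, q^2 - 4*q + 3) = q - 3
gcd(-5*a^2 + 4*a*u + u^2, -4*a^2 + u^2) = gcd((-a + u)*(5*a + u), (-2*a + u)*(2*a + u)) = 1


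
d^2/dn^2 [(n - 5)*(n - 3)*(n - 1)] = 6*n - 18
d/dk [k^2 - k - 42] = 2*k - 1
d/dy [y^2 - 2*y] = 2*y - 2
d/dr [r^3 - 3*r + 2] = 3*r^2 - 3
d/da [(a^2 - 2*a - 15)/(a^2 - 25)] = 2/(a^2 + 10*a + 25)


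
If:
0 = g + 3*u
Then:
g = -3*u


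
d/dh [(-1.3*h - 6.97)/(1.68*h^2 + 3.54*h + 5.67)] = (2.184*h^2 + 23.4192*h + 17.3028)/(2.8224*h^4 + 11.8944*h^3 + 31.5828*h^2 + 40.1436*h + 32.1489)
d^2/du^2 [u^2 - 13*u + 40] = 2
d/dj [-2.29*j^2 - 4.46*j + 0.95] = -4.58*j - 4.46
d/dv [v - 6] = 1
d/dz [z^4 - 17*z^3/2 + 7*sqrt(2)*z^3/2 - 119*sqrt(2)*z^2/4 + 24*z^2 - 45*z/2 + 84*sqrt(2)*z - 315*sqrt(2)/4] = 4*z^3 - 51*z^2/2 + 21*sqrt(2)*z^2/2 - 119*sqrt(2)*z/2 + 48*z - 45/2 + 84*sqrt(2)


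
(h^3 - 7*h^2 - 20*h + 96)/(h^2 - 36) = (h^3 - 7*h^2 - 20*h + 96)/(h^2 - 36)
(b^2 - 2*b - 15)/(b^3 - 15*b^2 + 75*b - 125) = (b + 3)/(b^2 - 10*b + 25)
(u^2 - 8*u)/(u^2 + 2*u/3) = 3*(u - 8)/(3*u + 2)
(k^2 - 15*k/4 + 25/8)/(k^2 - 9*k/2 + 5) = (k - 5/4)/(k - 2)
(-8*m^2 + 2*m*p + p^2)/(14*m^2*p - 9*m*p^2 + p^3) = (4*m + p)/(p*(-7*m + p))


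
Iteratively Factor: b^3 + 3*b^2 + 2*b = (b)*(b^2 + 3*b + 2) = b*(b + 1)*(b + 2)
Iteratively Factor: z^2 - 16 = (z - 4)*(z + 4)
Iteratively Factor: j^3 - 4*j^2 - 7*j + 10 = (j - 5)*(j^2 + j - 2) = (j - 5)*(j + 2)*(j - 1)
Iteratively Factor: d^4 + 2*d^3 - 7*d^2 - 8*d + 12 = (d + 2)*(d^3 - 7*d + 6) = (d + 2)*(d + 3)*(d^2 - 3*d + 2) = (d - 2)*(d + 2)*(d + 3)*(d - 1)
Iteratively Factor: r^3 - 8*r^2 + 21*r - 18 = (r - 3)*(r^2 - 5*r + 6) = (r - 3)*(r - 2)*(r - 3)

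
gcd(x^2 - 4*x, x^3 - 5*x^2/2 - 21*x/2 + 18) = x - 4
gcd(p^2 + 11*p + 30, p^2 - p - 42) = p + 6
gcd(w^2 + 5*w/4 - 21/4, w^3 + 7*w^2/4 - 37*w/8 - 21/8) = w^2 + 5*w/4 - 21/4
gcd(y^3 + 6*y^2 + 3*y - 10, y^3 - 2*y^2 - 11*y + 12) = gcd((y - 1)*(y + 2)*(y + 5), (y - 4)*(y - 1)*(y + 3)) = y - 1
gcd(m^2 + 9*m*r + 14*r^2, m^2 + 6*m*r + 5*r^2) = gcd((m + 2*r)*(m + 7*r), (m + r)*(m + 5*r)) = 1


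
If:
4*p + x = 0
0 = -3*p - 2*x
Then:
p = 0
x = 0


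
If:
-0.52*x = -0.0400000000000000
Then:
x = 0.08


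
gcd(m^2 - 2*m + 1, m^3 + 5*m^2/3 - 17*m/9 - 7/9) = m - 1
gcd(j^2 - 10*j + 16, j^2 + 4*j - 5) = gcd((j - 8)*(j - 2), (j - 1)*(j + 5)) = 1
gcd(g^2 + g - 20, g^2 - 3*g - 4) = g - 4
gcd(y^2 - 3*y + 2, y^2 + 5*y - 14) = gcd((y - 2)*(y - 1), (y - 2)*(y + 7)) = y - 2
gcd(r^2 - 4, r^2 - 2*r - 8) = r + 2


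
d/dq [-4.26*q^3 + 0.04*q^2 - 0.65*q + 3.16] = -12.78*q^2 + 0.08*q - 0.65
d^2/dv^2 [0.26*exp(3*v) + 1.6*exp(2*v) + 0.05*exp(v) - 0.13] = (2.34*exp(2*v) + 6.4*exp(v) + 0.05)*exp(v)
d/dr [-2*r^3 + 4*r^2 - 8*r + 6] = -6*r^2 + 8*r - 8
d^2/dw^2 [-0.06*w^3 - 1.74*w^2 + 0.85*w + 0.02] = -0.36*w - 3.48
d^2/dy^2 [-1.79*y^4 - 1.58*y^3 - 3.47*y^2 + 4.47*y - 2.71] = -21.48*y^2 - 9.48*y - 6.94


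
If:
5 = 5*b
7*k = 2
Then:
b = 1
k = 2/7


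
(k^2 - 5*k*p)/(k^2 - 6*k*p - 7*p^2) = k*(-k + 5*p)/(-k^2 + 6*k*p + 7*p^2)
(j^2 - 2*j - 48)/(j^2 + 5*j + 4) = (j^2 - 2*j - 48)/(j^2 + 5*j + 4)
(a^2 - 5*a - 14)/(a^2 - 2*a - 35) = (a + 2)/(a + 5)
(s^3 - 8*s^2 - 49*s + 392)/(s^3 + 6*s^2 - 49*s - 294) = (s - 8)/(s + 6)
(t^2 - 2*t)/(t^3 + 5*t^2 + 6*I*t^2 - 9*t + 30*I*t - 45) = t*(t - 2)/(t^3 + t^2*(5 + 6*I) + 3*t*(-3 + 10*I) - 45)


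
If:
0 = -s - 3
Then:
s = -3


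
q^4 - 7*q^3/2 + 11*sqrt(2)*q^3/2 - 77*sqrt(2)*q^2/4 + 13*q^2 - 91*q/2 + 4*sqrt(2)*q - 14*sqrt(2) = (q - 7/2)*(q + sqrt(2)/2)*(q + sqrt(2))*(q + 4*sqrt(2))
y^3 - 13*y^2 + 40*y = y*(y - 8)*(y - 5)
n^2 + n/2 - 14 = (n - 7/2)*(n + 4)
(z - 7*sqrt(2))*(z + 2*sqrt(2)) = z^2 - 5*sqrt(2)*z - 28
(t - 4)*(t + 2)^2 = t^3 - 12*t - 16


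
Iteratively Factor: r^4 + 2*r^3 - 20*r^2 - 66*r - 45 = (r + 3)*(r^3 - r^2 - 17*r - 15) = (r - 5)*(r + 3)*(r^2 + 4*r + 3) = (r - 5)*(r + 3)^2*(r + 1)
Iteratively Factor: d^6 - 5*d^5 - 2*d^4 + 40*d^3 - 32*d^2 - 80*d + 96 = (d - 2)*(d^5 - 3*d^4 - 8*d^3 + 24*d^2 + 16*d - 48) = (d - 2)^2*(d^4 - d^3 - 10*d^2 + 4*d + 24) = (d - 2)^2*(d + 2)*(d^3 - 3*d^2 - 4*d + 12) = (d - 2)^3*(d + 2)*(d^2 - d - 6) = (d - 3)*(d - 2)^3*(d + 2)*(d + 2)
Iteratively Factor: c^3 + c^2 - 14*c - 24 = (c - 4)*(c^2 + 5*c + 6) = (c - 4)*(c + 3)*(c + 2)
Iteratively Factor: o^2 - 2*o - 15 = (o - 5)*(o + 3)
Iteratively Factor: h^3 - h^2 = (h - 1)*(h^2) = h*(h - 1)*(h)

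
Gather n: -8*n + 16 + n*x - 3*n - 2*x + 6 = n*(x - 11) - 2*x + 22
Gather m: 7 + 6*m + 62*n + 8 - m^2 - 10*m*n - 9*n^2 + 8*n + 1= -m^2 + m*(6 - 10*n) - 9*n^2 + 70*n + 16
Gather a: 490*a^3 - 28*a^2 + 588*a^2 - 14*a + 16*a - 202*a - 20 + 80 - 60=490*a^3 + 560*a^2 - 200*a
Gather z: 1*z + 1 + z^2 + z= z^2 + 2*z + 1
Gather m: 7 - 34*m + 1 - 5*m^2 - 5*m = -5*m^2 - 39*m + 8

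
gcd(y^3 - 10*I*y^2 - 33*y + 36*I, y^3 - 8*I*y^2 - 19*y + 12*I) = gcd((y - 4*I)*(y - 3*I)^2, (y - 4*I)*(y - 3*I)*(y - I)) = y^2 - 7*I*y - 12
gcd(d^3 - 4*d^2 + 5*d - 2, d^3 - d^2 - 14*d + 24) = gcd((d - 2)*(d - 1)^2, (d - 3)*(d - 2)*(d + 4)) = d - 2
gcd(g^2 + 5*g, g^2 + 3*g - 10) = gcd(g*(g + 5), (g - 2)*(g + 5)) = g + 5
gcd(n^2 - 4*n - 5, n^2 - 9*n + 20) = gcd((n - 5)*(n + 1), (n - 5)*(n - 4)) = n - 5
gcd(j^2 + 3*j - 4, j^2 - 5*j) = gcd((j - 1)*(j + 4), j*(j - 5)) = 1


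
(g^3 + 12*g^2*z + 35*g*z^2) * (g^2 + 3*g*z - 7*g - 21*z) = g^5 + 15*g^4*z - 7*g^4 + 71*g^3*z^2 - 105*g^3*z + 105*g^2*z^3 - 497*g^2*z^2 - 735*g*z^3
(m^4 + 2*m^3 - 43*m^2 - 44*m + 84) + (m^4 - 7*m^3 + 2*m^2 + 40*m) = 2*m^4 - 5*m^3 - 41*m^2 - 4*m + 84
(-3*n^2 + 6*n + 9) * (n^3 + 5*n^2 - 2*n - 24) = -3*n^5 - 9*n^4 + 45*n^3 + 105*n^2 - 162*n - 216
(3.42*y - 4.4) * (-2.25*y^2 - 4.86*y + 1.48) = -7.695*y^3 - 6.7212*y^2 + 26.4456*y - 6.512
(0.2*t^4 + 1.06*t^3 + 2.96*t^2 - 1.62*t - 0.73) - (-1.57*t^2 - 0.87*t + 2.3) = 0.2*t^4 + 1.06*t^3 + 4.53*t^2 - 0.75*t - 3.03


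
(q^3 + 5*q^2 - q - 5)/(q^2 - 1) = q + 5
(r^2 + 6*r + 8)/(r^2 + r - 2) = (r + 4)/(r - 1)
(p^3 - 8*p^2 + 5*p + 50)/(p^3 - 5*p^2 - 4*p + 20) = (p - 5)/(p - 2)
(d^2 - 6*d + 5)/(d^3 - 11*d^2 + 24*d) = (d^2 - 6*d + 5)/(d*(d^2 - 11*d + 24))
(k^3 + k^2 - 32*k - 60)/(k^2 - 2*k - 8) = (k^2 - k - 30)/(k - 4)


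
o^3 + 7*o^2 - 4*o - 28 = (o - 2)*(o + 2)*(o + 7)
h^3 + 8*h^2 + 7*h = h*(h + 1)*(h + 7)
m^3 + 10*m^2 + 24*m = m*(m + 4)*(m + 6)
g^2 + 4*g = g*(g + 4)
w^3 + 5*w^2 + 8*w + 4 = (w + 1)*(w + 2)^2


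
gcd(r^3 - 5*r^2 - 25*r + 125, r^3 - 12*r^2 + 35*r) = r - 5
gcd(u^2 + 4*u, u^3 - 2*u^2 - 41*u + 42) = 1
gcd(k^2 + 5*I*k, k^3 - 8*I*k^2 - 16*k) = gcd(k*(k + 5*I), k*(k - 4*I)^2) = k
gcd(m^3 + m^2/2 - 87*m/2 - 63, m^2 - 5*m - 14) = m - 7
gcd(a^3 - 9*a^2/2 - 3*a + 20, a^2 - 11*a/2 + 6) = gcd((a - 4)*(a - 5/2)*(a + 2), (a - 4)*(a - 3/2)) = a - 4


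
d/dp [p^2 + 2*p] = 2*p + 2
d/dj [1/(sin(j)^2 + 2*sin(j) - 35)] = -2*(sin(j) + 1)*cos(j)/(sin(j)^2 + 2*sin(j) - 35)^2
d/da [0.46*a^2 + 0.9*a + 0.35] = 0.92*a + 0.9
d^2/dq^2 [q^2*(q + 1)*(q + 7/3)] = 12*q^2 + 20*q + 14/3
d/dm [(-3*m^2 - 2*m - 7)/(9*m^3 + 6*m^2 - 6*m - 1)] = (27*m^4 + 36*m^3 + 219*m^2 + 90*m - 40)/(81*m^6 + 108*m^5 - 72*m^4 - 90*m^3 + 24*m^2 + 12*m + 1)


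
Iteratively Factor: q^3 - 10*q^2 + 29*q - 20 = (q - 4)*(q^2 - 6*q + 5) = (q - 4)*(q - 1)*(q - 5)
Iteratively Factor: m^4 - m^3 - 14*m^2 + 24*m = (m - 3)*(m^3 + 2*m^2 - 8*m) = (m - 3)*(m + 4)*(m^2 - 2*m) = m*(m - 3)*(m + 4)*(m - 2)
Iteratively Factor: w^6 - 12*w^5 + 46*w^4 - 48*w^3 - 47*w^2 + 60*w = (w - 4)*(w^5 - 8*w^4 + 14*w^3 + 8*w^2 - 15*w) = w*(w - 4)*(w^4 - 8*w^3 + 14*w^2 + 8*w - 15) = w*(w - 4)*(w - 1)*(w^3 - 7*w^2 + 7*w + 15) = w*(w - 4)*(w - 3)*(w - 1)*(w^2 - 4*w - 5) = w*(w - 5)*(w - 4)*(w - 3)*(w - 1)*(w + 1)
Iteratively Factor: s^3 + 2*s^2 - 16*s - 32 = (s + 2)*(s^2 - 16) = (s + 2)*(s + 4)*(s - 4)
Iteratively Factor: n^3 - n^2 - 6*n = (n)*(n^2 - n - 6) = n*(n - 3)*(n + 2)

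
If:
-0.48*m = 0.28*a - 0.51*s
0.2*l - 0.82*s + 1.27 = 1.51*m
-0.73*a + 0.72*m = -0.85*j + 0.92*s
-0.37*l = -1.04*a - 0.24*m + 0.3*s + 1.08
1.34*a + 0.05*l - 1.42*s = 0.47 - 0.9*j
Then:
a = 0.49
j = 0.77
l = -1.79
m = 0.30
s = 0.55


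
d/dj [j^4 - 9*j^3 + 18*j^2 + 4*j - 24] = 4*j^3 - 27*j^2 + 36*j + 4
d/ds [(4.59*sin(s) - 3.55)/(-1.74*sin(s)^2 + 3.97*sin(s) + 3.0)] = (7.9866*sin(s)^2 - 12.354*sin(s) + 27.8635)*cos(s)/(3.0276*sin(s)^4 - 13.8156*sin(s)^3 + 5.3209*sin(s)^2 + 23.82*sin(s) + 9.0)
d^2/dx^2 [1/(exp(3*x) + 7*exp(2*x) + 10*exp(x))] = (-(exp(2*x) + 7*exp(x) + 10)*(9*exp(2*x) + 28*exp(x) + 10) + 2*(3*exp(2*x) + 14*exp(x) + 10)^2)*exp(-x)/(exp(2*x) + 7*exp(x) + 10)^3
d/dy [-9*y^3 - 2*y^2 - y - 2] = -27*y^2 - 4*y - 1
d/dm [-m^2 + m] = 1 - 2*m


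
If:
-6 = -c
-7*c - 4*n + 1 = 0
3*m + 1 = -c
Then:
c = 6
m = -7/3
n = -41/4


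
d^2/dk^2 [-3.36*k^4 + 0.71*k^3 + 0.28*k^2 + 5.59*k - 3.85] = -40.32*k^2 + 4.26*k + 0.56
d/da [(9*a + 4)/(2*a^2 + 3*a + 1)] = (18*a^2 + 27*a - (4*a + 3)*(9*a + 4) + 9)/(2*a^2 + 3*a + 1)^2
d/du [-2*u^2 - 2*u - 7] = -4*u - 2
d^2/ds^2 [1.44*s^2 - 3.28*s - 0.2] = 2.88000000000000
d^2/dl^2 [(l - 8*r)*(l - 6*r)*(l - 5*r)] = 6*l - 38*r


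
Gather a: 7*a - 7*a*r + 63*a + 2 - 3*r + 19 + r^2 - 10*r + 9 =a*(70 - 7*r) + r^2 - 13*r + 30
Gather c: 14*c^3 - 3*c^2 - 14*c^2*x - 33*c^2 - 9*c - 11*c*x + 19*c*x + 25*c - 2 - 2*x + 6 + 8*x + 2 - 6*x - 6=14*c^3 + c^2*(-14*x - 36) + c*(8*x + 16)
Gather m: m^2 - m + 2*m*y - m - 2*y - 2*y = m^2 + m*(2*y - 2) - 4*y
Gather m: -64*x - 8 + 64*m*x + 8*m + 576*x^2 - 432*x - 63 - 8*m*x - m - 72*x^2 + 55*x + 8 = m*(56*x + 7) + 504*x^2 - 441*x - 63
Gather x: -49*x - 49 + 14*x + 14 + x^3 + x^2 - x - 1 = x^3 + x^2 - 36*x - 36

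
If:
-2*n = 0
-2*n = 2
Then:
No Solution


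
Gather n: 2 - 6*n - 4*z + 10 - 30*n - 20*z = -36*n - 24*z + 12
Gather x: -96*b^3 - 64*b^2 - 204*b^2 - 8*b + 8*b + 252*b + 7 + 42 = -96*b^3 - 268*b^2 + 252*b + 49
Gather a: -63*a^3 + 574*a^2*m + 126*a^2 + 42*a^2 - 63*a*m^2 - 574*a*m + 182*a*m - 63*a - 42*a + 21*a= -63*a^3 + a^2*(574*m + 168) + a*(-63*m^2 - 392*m - 84)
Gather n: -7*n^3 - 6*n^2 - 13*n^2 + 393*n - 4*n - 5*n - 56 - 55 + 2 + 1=-7*n^3 - 19*n^2 + 384*n - 108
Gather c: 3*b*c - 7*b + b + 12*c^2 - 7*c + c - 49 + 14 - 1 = -6*b + 12*c^2 + c*(3*b - 6) - 36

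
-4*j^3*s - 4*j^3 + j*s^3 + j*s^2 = (-2*j + s)*(2*j + s)*(j*s + j)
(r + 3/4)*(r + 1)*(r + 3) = r^3 + 19*r^2/4 + 6*r + 9/4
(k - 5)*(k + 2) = k^2 - 3*k - 10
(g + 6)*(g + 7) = g^2 + 13*g + 42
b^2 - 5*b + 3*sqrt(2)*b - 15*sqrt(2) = (b - 5)*(b + 3*sqrt(2))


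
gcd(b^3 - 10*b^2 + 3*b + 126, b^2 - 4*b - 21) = b^2 - 4*b - 21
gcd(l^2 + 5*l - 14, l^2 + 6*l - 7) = l + 7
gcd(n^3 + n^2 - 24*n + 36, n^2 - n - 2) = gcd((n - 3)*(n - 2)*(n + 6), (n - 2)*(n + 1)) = n - 2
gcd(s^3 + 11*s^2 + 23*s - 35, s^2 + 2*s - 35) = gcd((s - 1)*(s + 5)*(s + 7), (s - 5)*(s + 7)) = s + 7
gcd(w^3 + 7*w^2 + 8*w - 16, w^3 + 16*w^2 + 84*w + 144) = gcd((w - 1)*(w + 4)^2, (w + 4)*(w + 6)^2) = w + 4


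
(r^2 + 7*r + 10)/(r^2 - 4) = (r + 5)/(r - 2)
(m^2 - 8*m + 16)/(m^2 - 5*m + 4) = (m - 4)/(m - 1)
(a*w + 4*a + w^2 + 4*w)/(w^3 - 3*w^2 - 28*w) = (a + w)/(w*(w - 7))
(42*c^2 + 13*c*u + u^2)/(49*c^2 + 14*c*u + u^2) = (6*c + u)/(7*c + u)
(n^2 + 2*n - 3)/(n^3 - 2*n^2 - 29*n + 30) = (n + 3)/(n^2 - n - 30)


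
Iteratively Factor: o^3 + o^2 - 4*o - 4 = (o + 1)*(o^2 - 4) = (o + 1)*(o + 2)*(o - 2)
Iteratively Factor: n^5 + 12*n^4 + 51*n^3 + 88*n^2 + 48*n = (n + 4)*(n^4 + 8*n^3 + 19*n^2 + 12*n) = (n + 4)^2*(n^3 + 4*n^2 + 3*n) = (n + 1)*(n + 4)^2*(n^2 + 3*n) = n*(n + 1)*(n + 4)^2*(n + 3)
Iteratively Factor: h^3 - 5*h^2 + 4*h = (h - 1)*(h^2 - 4*h) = h*(h - 1)*(h - 4)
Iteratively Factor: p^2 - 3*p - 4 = (p - 4)*(p + 1)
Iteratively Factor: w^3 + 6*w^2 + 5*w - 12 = (w - 1)*(w^2 + 7*w + 12) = (w - 1)*(w + 3)*(w + 4)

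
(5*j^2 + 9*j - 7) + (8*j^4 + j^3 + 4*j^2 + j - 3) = 8*j^4 + j^3 + 9*j^2 + 10*j - 10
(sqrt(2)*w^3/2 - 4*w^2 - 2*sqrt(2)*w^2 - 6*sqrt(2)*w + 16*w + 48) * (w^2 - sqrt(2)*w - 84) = sqrt(2)*w^5/2 - 5*w^4 - 2*sqrt(2)*w^4 - 44*sqrt(2)*w^3 + 20*w^3 + 152*sqrt(2)*w^2 + 396*w^2 - 1344*w + 456*sqrt(2)*w - 4032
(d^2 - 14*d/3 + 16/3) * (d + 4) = d^3 - 2*d^2/3 - 40*d/3 + 64/3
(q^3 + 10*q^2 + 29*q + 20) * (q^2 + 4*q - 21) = q^5 + 14*q^4 + 48*q^3 - 74*q^2 - 529*q - 420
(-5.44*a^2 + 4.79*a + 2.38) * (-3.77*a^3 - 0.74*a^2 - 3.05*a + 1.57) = 20.5088*a^5 - 14.0327*a^4 + 4.0748*a^3 - 24.9115*a^2 + 0.261300000000001*a + 3.7366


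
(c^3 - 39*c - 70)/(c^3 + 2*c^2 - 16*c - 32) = (c^2 - 2*c - 35)/(c^2 - 16)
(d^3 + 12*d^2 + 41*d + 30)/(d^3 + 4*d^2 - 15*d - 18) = (d + 5)/(d - 3)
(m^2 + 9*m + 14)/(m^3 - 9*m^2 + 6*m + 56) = (m + 7)/(m^2 - 11*m + 28)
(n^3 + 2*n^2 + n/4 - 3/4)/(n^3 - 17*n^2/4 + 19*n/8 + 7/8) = 2*(4*n^3 + 8*n^2 + n - 3)/(8*n^3 - 34*n^2 + 19*n + 7)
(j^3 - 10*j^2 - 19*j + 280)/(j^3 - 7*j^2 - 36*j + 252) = (j^2 - 3*j - 40)/(j^2 - 36)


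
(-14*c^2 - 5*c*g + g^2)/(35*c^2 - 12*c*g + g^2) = (-2*c - g)/(5*c - g)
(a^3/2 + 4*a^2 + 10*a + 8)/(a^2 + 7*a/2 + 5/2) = (a^3 + 8*a^2 + 20*a + 16)/(2*a^2 + 7*a + 5)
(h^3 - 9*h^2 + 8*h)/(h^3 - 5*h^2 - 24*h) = (h - 1)/(h + 3)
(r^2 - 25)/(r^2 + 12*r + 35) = (r - 5)/(r + 7)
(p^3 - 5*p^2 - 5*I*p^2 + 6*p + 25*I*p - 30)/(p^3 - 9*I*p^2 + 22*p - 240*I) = (p^2 + p*(-5 + I) - 5*I)/(p^2 - 3*I*p + 40)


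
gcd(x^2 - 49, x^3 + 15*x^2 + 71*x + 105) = x + 7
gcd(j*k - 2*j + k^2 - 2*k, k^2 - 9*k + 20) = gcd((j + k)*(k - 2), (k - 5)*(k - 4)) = 1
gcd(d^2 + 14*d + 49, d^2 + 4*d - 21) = d + 7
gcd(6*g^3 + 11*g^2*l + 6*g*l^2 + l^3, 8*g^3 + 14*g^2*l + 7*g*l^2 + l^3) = 2*g^2 + 3*g*l + l^2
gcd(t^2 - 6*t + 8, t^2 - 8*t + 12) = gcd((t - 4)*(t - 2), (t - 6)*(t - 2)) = t - 2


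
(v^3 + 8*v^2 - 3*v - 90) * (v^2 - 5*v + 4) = v^5 + 3*v^4 - 39*v^3 - 43*v^2 + 438*v - 360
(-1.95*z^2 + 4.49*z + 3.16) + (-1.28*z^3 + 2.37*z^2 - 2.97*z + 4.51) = -1.28*z^3 + 0.42*z^2 + 1.52*z + 7.67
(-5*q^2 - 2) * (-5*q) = 25*q^3 + 10*q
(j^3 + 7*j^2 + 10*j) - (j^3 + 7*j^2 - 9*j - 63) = 19*j + 63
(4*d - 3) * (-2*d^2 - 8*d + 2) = -8*d^3 - 26*d^2 + 32*d - 6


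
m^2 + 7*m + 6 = (m + 1)*(m + 6)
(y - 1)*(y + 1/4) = y^2 - 3*y/4 - 1/4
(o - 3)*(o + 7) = o^2 + 4*o - 21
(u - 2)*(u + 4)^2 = u^3 + 6*u^2 - 32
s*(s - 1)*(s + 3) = s^3 + 2*s^2 - 3*s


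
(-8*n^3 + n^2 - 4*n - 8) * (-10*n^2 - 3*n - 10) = 80*n^5 + 14*n^4 + 117*n^3 + 82*n^2 + 64*n + 80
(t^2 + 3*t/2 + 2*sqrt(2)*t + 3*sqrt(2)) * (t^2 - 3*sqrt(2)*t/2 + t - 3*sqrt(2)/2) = t^4 + sqrt(2)*t^3/2 + 5*t^3/2 - 9*t^2/2 + 5*sqrt(2)*t^2/4 - 15*t + 3*sqrt(2)*t/4 - 9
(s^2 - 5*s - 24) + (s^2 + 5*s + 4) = 2*s^2 - 20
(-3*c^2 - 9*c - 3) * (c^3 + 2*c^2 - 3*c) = -3*c^5 - 15*c^4 - 12*c^3 + 21*c^2 + 9*c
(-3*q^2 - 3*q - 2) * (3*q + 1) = -9*q^3 - 12*q^2 - 9*q - 2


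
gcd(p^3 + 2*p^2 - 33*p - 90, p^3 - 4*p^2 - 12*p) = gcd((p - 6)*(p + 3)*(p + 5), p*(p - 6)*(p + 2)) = p - 6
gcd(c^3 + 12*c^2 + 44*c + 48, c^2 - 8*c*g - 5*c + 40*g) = 1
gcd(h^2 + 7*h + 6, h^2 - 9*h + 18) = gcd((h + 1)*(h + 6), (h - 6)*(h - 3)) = 1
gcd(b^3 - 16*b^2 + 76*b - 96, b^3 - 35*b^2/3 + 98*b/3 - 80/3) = b^2 - 10*b + 16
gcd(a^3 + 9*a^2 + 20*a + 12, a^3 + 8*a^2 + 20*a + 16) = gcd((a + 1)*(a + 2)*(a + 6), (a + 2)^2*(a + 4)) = a + 2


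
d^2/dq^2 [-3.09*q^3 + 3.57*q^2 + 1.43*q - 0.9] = 7.14 - 18.54*q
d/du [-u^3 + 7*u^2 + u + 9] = -3*u^2 + 14*u + 1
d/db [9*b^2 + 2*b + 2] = 18*b + 2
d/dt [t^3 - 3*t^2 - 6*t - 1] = 3*t^2 - 6*t - 6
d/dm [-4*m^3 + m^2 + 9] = 2*m*(1 - 6*m)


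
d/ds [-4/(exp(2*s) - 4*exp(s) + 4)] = 8*(exp(s) - 2)*exp(s)/(exp(2*s) - 4*exp(s) + 4)^2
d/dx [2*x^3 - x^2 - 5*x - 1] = 6*x^2 - 2*x - 5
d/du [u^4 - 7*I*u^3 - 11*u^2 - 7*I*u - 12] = 4*u^3 - 21*I*u^2 - 22*u - 7*I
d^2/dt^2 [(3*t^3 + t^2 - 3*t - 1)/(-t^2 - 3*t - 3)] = 6*(-4*t^3 - 23*t^2 - 33*t - 10)/(t^6 + 9*t^5 + 36*t^4 + 81*t^3 + 108*t^2 + 81*t + 27)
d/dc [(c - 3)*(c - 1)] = 2*c - 4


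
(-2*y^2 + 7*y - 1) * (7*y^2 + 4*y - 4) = -14*y^4 + 41*y^3 + 29*y^2 - 32*y + 4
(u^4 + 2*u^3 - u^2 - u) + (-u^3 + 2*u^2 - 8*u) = u^4 + u^3 + u^2 - 9*u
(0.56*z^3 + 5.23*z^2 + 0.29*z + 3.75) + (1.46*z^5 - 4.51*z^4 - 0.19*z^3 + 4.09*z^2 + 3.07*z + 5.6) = 1.46*z^5 - 4.51*z^4 + 0.37*z^3 + 9.32*z^2 + 3.36*z + 9.35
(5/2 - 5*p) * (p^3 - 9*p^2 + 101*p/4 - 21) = -5*p^4 + 95*p^3/2 - 595*p^2/4 + 1345*p/8 - 105/2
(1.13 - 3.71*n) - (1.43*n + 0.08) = 1.05 - 5.14*n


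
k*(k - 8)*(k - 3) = k^3 - 11*k^2 + 24*k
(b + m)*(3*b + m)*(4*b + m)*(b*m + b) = 12*b^4*m + 12*b^4 + 19*b^3*m^2 + 19*b^3*m + 8*b^2*m^3 + 8*b^2*m^2 + b*m^4 + b*m^3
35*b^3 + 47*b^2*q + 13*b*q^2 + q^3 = (b + q)*(5*b + q)*(7*b + q)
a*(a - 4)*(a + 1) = a^3 - 3*a^2 - 4*a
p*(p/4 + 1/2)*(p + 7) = p^3/4 + 9*p^2/4 + 7*p/2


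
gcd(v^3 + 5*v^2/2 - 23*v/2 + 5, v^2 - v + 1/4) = v - 1/2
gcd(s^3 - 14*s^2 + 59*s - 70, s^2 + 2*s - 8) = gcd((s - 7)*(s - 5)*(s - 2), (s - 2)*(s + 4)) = s - 2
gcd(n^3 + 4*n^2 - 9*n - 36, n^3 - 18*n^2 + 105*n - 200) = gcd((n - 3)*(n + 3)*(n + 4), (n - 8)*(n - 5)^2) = 1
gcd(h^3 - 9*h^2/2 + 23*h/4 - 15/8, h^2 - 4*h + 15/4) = h^2 - 4*h + 15/4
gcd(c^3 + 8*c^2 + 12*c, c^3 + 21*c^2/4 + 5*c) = c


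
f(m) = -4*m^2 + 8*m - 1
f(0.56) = 2.23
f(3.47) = -21.40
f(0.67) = 2.56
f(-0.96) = -12.37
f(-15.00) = -1021.00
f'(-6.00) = 56.00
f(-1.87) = -29.95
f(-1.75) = -27.25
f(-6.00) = -193.00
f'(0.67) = 2.64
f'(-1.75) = 22.00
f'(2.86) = -14.88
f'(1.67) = -5.36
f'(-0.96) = 15.68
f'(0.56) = 3.52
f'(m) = 8 - 8*m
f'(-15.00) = 128.00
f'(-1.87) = 22.96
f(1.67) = 1.20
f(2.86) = -10.84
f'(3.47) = -19.76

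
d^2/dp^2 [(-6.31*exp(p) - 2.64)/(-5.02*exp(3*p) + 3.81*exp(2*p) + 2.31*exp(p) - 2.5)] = (636.058096*exp(6*p) + 236.702538*exp(5*p) - 171.140169*exp(4*p) - 992.949361*exp(3*p) + 132.133212*exp(2*p) + 151.111554*exp(p) + 54.6835)*exp(p)/(126.506008*exp(9*p) - 288.040572*exp(8*p) + 43.973694*exp(7*p) + 398.785791*exp(6*p) - 307.127907*exp(5*p) - 126.063873*exp(4*p) + 213.815109*exp(3*p) - 31.41675*exp(2*p) - 43.3125*exp(p) + 15.625)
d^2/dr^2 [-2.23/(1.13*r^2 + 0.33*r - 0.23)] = (5.694974*r^2 + 1.663134*r - 2.23*(2.26*r + 0.33)*(4.52*r + 0.66) - 1.159154)/(1.13*r^2 + 0.33*r - 0.23)^3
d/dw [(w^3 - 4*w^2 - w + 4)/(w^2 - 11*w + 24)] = (w^4 - 22*w^3 + 117*w^2 - 200*w + 20)/(w^4 - 22*w^3 + 169*w^2 - 528*w + 576)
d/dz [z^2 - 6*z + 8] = 2*z - 6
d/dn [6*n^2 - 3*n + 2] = 12*n - 3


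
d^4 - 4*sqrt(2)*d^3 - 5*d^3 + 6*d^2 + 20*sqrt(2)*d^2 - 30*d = d*(d - 5)*(d - 3*sqrt(2))*(d - sqrt(2))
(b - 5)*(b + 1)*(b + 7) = b^3 + 3*b^2 - 33*b - 35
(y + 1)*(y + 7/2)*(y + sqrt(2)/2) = y^3 + sqrt(2)*y^2/2 + 9*y^2/2 + 9*sqrt(2)*y/4 + 7*y/2 + 7*sqrt(2)/4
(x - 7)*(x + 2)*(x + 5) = x^3 - 39*x - 70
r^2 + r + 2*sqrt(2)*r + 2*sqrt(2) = (r + 1)*(r + 2*sqrt(2))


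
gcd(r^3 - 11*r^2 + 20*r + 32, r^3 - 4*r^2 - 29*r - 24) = r^2 - 7*r - 8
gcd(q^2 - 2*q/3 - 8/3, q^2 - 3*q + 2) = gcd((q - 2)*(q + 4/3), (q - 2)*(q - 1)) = q - 2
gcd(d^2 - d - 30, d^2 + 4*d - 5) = d + 5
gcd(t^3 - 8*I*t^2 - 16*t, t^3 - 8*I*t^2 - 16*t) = t^3 - 8*I*t^2 - 16*t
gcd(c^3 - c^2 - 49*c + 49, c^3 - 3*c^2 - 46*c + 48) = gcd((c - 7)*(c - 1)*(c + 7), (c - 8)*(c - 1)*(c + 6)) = c - 1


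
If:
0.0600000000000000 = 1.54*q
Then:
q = 0.04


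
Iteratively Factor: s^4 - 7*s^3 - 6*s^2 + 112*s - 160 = (s - 4)*(s^3 - 3*s^2 - 18*s + 40) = (s - 5)*(s - 4)*(s^2 + 2*s - 8) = (s - 5)*(s - 4)*(s - 2)*(s + 4)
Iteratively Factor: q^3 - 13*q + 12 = (q - 1)*(q^2 + q - 12) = (q - 3)*(q - 1)*(q + 4)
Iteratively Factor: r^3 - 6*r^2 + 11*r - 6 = (r - 1)*(r^2 - 5*r + 6) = (r - 3)*(r - 1)*(r - 2)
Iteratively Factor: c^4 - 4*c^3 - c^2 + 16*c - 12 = (c - 1)*(c^3 - 3*c^2 - 4*c + 12) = (c - 2)*(c - 1)*(c^2 - c - 6) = (c - 3)*(c - 2)*(c - 1)*(c + 2)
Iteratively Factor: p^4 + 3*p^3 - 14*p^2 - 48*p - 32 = (p - 4)*(p^3 + 7*p^2 + 14*p + 8) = (p - 4)*(p + 4)*(p^2 + 3*p + 2) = (p - 4)*(p + 1)*(p + 4)*(p + 2)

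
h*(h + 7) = h^2 + 7*h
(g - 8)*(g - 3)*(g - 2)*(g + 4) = g^4 - 9*g^3 - 6*g^2 + 136*g - 192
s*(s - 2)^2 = s^3 - 4*s^2 + 4*s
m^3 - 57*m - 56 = (m - 8)*(m + 1)*(m + 7)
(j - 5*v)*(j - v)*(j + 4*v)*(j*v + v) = j^4*v - 2*j^3*v^2 + j^3*v - 19*j^2*v^3 - 2*j^2*v^2 + 20*j*v^4 - 19*j*v^3 + 20*v^4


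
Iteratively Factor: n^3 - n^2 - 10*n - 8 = (n + 1)*(n^2 - 2*n - 8) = (n + 1)*(n + 2)*(n - 4)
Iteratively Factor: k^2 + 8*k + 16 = (k + 4)*(k + 4)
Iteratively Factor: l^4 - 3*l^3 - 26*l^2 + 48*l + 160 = (l + 4)*(l^3 - 7*l^2 + 2*l + 40) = (l - 4)*(l + 4)*(l^2 - 3*l - 10) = (l - 5)*(l - 4)*(l + 4)*(l + 2)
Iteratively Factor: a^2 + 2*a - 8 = (a + 4)*(a - 2)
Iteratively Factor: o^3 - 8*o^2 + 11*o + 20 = (o - 4)*(o^2 - 4*o - 5) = (o - 4)*(o + 1)*(o - 5)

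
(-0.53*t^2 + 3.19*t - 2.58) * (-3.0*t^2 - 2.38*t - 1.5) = 1.59*t^4 - 8.3086*t^3 + 0.942800000000001*t^2 + 1.3554*t + 3.87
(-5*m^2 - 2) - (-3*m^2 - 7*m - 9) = -2*m^2 + 7*m + 7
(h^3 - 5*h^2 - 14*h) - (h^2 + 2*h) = h^3 - 6*h^2 - 16*h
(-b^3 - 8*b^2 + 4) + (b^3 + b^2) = 4 - 7*b^2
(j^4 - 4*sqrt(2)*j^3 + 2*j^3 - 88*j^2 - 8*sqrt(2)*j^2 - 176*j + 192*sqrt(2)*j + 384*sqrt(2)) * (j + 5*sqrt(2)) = j^5 + sqrt(2)*j^4 + 2*j^4 - 128*j^3 + 2*sqrt(2)*j^3 - 248*sqrt(2)*j^2 - 256*j^2 - 496*sqrt(2)*j + 1920*j + 3840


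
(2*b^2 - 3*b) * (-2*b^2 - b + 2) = -4*b^4 + 4*b^3 + 7*b^2 - 6*b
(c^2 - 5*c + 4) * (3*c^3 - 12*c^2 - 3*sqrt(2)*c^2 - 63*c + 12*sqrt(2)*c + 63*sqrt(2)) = 3*c^5 - 27*c^4 - 3*sqrt(2)*c^4 + 9*c^3 + 27*sqrt(2)*c^3 - 9*sqrt(2)*c^2 + 267*c^2 - 267*sqrt(2)*c - 252*c + 252*sqrt(2)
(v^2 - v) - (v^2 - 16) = 16 - v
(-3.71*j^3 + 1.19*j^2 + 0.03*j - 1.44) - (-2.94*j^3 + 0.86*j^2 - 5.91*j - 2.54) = -0.77*j^3 + 0.33*j^2 + 5.94*j + 1.1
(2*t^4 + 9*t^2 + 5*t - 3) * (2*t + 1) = 4*t^5 + 2*t^4 + 18*t^3 + 19*t^2 - t - 3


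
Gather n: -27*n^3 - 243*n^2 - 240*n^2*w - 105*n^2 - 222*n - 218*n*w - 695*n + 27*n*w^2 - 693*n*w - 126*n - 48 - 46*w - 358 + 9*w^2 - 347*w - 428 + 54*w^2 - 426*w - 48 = -27*n^3 + n^2*(-240*w - 348) + n*(27*w^2 - 911*w - 1043) + 63*w^2 - 819*w - 882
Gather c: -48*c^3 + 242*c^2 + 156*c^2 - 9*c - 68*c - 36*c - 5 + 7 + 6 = -48*c^3 + 398*c^2 - 113*c + 8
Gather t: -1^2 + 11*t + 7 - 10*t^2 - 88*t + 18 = -10*t^2 - 77*t + 24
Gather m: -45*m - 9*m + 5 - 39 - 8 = -54*m - 42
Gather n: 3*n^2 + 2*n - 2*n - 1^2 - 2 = 3*n^2 - 3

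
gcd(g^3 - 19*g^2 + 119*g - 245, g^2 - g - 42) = g - 7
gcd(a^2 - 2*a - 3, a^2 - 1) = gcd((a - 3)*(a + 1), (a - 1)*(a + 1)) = a + 1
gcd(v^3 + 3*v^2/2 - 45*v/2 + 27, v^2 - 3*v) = v - 3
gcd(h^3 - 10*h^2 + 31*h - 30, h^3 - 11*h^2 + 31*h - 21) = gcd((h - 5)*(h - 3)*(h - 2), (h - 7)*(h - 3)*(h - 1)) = h - 3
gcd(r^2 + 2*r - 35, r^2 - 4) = 1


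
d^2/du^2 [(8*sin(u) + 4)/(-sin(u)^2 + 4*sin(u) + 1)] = 8*(9*sin(u)^5 + 6*sin(u)^4 + 3*sin(u)^2 - 3*sin(u)/2 + 3*sin(3*u) - sin(5*u)/2 - 9)/(sin(u)^2 - 4*sin(u) - 1)^3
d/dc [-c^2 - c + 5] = -2*c - 1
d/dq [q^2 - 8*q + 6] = 2*q - 8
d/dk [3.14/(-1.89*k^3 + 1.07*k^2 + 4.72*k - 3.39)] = (17.8038*k^2 - 6.7196*k - 14.8208)/(1.89*k^3 - 1.07*k^2 - 4.72*k + 3.39)^2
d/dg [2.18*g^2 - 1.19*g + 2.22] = 4.36*g - 1.19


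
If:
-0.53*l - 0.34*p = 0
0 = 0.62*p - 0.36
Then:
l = -0.37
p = 0.58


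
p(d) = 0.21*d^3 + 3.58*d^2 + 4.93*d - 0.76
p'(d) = 0.63*d^2 + 7.16*d + 4.93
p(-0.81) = -2.52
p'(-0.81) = -0.46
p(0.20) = 0.37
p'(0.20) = 6.39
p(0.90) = 6.73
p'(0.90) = 11.88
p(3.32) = 62.75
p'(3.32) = 35.65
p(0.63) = 3.82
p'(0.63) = 9.69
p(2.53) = 38.03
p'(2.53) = 27.08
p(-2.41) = 5.21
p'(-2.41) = -8.67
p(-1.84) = 0.98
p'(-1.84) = -6.11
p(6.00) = 203.06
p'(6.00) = 70.57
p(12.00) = 936.80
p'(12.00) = 181.57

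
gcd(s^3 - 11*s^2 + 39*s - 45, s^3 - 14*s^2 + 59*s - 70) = s - 5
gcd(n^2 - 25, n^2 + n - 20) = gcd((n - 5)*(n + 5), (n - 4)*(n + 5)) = n + 5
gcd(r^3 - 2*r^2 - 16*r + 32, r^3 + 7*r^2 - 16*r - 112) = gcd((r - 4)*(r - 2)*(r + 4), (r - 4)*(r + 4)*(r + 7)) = r^2 - 16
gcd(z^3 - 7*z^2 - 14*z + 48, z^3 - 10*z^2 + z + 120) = z^2 - 5*z - 24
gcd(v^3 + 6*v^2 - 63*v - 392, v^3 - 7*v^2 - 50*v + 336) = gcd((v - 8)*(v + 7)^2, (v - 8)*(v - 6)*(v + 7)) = v^2 - v - 56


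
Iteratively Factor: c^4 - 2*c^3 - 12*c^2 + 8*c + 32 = (c - 2)*(c^3 - 12*c - 16) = (c - 4)*(c - 2)*(c^2 + 4*c + 4) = (c - 4)*(c - 2)*(c + 2)*(c + 2)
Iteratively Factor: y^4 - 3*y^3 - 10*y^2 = (y)*(y^3 - 3*y^2 - 10*y) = y*(y - 5)*(y^2 + 2*y) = y^2*(y - 5)*(y + 2)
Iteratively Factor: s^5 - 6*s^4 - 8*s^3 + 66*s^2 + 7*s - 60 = (s + 3)*(s^4 - 9*s^3 + 19*s^2 + 9*s - 20) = (s - 1)*(s + 3)*(s^3 - 8*s^2 + 11*s + 20) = (s - 4)*(s - 1)*(s + 3)*(s^2 - 4*s - 5) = (s - 5)*(s - 4)*(s - 1)*(s + 3)*(s + 1)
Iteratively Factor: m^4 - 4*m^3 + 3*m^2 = (m)*(m^3 - 4*m^2 + 3*m) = m*(m - 1)*(m^2 - 3*m) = m*(m - 3)*(m - 1)*(m)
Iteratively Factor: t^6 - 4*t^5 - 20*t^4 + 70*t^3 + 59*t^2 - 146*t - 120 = (t + 1)*(t^5 - 5*t^4 - 15*t^3 + 85*t^2 - 26*t - 120) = (t - 5)*(t + 1)*(t^4 - 15*t^2 + 10*t + 24) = (t - 5)*(t + 1)^2*(t^3 - t^2 - 14*t + 24) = (t - 5)*(t - 3)*(t + 1)^2*(t^2 + 2*t - 8) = (t - 5)*(t - 3)*(t - 2)*(t + 1)^2*(t + 4)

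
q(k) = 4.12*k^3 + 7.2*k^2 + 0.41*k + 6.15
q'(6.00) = 531.77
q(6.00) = 1157.73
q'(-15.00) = 2565.41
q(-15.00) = -12285.00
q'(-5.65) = 313.61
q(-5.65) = -509.42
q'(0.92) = 24.12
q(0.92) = 15.83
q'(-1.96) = 19.67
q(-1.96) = 1.98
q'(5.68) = 480.97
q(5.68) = 995.76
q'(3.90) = 244.57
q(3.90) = 361.66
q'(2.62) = 122.98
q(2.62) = 130.74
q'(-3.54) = 104.32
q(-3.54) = -87.84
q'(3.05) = 159.31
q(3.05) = 191.27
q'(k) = 12.36*k^2 + 14.4*k + 0.41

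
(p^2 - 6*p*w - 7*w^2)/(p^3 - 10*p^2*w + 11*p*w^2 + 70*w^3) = (p + w)/(p^2 - 3*p*w - 10*w^2)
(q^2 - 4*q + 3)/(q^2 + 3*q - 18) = (q - 1)/(q + 6)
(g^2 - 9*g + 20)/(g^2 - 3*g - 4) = (g - 5)/(g + 1)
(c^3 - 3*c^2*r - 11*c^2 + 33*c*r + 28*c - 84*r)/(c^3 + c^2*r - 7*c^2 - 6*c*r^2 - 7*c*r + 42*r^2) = (-c^2 + 3*c*r + 4*c - 12*r)/(-c^2 - c*r + 6*r^2)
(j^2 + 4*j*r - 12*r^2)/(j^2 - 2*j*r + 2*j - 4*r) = (j + 6*r)/(j + 2)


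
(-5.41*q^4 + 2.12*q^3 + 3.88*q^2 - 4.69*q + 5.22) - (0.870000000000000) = -5.41*q^4 + 2.12*q^3 + 3.88*q^2 - 4.69*q + 4.35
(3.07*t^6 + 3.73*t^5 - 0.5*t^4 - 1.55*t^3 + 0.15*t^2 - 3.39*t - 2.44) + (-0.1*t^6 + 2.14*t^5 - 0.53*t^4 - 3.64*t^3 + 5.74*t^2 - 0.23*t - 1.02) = 2.97*t^6 + 5.87*t^5 - 1.03*t^4 - 5.19*t^3 + 5.89*t^2 - 3.62*t - 3.46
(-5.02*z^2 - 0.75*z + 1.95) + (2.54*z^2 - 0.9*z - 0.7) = -2.48*z^2 - 1.65*z + 1.25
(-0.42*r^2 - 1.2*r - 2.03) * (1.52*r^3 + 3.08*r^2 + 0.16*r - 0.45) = -0.6384*r^5 - 3.1176*r^4 - 6.8488*r^3 - 6.2554*r^2 + 0.2152*r + 0.9135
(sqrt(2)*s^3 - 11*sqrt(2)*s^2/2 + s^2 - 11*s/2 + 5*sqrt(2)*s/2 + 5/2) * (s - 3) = sqrt(2)*s^4 - 17*sqrt(2)*s^3/2 + s^3 - 17*s^2/2 + 19*sqrt(2)*s^2 - 15*sqrt(2)*s/2 + 19*s - 15/2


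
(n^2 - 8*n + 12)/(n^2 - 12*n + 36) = (n - 2)/(n - 6)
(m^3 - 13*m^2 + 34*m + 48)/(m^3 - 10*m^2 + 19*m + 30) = (m - 8)/(m - 5)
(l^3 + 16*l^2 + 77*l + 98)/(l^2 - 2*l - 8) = (l^2 + 14*l + 49)/(l - 4)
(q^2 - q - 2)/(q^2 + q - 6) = (q + 1)/(q + 3)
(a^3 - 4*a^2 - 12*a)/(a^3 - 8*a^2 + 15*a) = (a^2 - 4*a - 12)/(a^2 - 8*a + 15)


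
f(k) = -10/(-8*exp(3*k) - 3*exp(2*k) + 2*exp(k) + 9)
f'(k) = -10*(24*exp(3*k) + 6*exp(2*k) - 2*exp(k))/(-8*exp(3*k) - 3*exp(2*k) + 2*exp(k) + 9)^2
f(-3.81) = -1.11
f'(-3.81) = 0.01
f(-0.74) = -1.19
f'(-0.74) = -0.43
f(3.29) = 0.00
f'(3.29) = -0.00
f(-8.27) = -1.11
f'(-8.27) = 0.00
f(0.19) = 1.41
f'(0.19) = -9.64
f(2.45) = 0.00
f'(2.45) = -0.00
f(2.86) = 0.00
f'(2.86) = -0.00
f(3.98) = 0.00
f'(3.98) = -0.00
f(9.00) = 0.00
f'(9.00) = 0.00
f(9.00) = 0.00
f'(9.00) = 0.00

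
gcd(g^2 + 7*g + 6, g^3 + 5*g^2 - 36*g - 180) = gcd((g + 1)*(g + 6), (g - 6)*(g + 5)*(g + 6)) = g + 6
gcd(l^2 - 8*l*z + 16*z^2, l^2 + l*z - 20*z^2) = -l + 4*z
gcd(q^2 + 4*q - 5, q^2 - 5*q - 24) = 1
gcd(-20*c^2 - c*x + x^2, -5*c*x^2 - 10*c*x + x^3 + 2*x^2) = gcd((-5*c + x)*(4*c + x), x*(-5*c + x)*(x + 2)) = -5*c + x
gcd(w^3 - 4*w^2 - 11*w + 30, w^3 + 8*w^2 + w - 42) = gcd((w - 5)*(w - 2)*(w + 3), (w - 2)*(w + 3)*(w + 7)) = w^2 + w - 6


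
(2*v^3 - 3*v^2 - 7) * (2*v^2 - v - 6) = 4*v^5 - 8*v^4 - 9*v^3 + 4*v^2 + 7*v + 42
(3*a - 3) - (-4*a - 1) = 7*a - 2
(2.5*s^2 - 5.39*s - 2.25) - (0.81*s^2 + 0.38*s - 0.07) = 1.69*s^2 - 5.77*s - 2.18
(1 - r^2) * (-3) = 3*r^2 - 3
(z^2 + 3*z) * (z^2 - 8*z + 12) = z^4 - 5*z^3 - 12*z^2 + 36*z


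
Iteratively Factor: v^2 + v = (v)*(v + 1)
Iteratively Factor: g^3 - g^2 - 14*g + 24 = (g - 2)*(g^2 + g - 12) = (g - 3)*(g - 2)*(g + 4)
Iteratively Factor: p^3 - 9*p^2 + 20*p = (p - 4)*(p^2 - 5*p) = p*(p - 4)*(p - 5)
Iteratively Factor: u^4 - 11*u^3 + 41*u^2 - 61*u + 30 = (u - 2)*(u^3 - 9*u^2 + 23*u - 15) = (u - 3)*(u - 2)*(u^2 - 6*u + 5) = (u - 3)*(u - 2)*(u - 1)*(u - 5)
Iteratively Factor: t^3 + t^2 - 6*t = (t)*(t^2 + t - 6) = t*(t + 3)*(t - 2)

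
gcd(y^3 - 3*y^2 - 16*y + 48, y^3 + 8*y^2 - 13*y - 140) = y - 4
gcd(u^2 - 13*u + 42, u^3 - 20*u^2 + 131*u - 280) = u - 7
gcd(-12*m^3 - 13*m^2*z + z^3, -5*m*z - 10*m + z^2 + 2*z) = 1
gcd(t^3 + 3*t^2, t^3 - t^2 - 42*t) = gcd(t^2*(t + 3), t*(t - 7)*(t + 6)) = t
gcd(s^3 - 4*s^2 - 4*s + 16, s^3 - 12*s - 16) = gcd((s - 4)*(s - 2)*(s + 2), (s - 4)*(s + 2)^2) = s^2 - 2*s - 8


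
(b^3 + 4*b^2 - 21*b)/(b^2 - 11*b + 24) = b*(b + 7)/(b - 8)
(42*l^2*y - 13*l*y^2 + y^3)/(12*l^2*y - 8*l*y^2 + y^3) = (-7*l + y)/(-2*l + y)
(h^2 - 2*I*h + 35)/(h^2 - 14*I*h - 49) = (h + 5*I)/(h - 7*I)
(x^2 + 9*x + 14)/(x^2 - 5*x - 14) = (x + 7)/(x - 7)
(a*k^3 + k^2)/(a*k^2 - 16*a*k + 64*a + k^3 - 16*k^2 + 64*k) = k^2*(a*k + 1)/(a*k^2 - 16*a*k + 64*a + k^3 - 16*k^2 + 64*k)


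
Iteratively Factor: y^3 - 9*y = (y)*(y^2 - 9) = y*(y - 3)*(y + 3)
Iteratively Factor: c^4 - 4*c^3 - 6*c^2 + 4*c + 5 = (c + 1)*(c^3 - 5*c^2 - c + 5) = (c + 1)^2*(c^2 - 6*c + 5) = (c - 1)*(c + 1)^2*(c - 5)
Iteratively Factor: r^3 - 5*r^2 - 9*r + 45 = (r + 3)*(r^2 - 8*r + 15) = (r - 5)*(r + 3)*(r - 3)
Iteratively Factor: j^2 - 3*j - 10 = (j + 2)*(j - 5)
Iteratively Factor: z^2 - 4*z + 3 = (z - 1)*(z - 3)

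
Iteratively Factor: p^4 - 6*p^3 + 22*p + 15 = (p + 1)*(p^3 - 7*p^2 + 7*p + 15) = (p - 5)*(p + 1)*(p^2 - 2*p - 3) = (p - 5)*(p + 1)^2*(p - 3)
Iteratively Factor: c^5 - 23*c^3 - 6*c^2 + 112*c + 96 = (c + 4)*(c^4 - 4*c^3 - 7*c^2 + 22*c + 24) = (c + 1)*(c + 4)*(c^3 - 5*c^2 - 2*c + 24) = (c - 3)*(c + 1)*(c + 4)*(c^2 - 2*c - 8) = (c - 3)*(c + 1)*(c + 2)*(c + 4)*(c - 4)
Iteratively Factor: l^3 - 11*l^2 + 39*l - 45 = (l - 3)*(l^2 - 8*l + 15) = (l - 5)*(l - 3)*(l - 3)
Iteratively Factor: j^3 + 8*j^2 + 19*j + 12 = (j + 3)*(j^2 + 5*j + 4) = (j + 3)*(j + 4)*(j + 1)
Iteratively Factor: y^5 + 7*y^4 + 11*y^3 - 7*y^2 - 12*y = (y)*(y^4 + 7*y^3 + 11*y^2 - 7*y - 12) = y*(y + 1)*(y^3 + 6*y^2 + 5*y - 12) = y*(y + 1)*(y + 3)*(y^2 + 3*y - 4) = y*(y + 1)*(y + 3)*(y + 4)*(y - 1)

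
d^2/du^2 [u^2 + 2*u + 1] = 2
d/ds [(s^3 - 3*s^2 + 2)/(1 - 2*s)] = (-4*s^3 + 9*s^2 - 6*s + 4)/(4*s^2 - 4*s + 1)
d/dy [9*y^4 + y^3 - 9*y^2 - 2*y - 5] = 36*y^3 + 3*y^2 - 18*y - 2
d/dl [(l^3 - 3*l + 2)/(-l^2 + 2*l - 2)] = (-l^4 + 4*l^3 - 9*l^2 + 4*l + 2)/(l^4 - 4*l^3 + 8*l^2 - 8*l + 4)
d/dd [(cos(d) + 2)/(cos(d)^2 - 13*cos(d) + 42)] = (cos(d)^2 + 4*cos(d) - 68)*sin(d)/(cos(d)^2 - 13*cos(d) + 42)^2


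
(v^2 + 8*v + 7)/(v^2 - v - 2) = (v + 7)/(v - 2)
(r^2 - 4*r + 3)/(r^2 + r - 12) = (r - 1)/(r + 4)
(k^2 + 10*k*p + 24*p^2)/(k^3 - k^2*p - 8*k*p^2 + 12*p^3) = (k^2 + 10*k*p + 24*p^2)/(k^3 - k^2*p - 8*k*p^2 + 12*p^3)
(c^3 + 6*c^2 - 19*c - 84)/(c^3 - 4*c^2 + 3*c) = (c^3 + 6*c^2 - 19*c - 84)/(c*(c^2 - 4*c + 3))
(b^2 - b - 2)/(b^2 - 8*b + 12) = (b + 1)/(b - 6)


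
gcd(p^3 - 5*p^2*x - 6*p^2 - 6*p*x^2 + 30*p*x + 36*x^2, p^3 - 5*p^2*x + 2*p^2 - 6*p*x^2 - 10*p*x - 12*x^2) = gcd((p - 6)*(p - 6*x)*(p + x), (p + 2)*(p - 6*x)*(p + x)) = -p^2 + 5*p*x + 6*x^2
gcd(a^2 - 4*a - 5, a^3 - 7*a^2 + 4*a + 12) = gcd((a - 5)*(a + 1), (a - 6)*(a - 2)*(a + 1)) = a + 1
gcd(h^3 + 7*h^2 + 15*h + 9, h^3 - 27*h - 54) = h^2 + 6*h + 9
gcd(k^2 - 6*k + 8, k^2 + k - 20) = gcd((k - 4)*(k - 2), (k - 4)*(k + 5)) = k - 4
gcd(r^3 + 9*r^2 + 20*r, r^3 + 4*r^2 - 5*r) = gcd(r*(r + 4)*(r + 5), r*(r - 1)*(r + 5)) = r^2 + 5*r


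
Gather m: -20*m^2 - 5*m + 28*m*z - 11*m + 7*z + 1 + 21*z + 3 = -20*m^2 + m*(28*z - 16) + 28*z + 4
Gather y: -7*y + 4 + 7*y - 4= 0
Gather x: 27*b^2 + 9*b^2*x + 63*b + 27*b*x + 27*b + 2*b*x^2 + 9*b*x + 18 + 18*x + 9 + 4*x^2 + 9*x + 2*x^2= 27*b^2 + 90*b + x^2*(2*b + 6) + x*(9*b^2 + 36*b + 27) + 27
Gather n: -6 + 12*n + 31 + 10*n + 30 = 22*n + 55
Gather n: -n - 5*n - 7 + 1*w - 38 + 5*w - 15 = -6*n + 6*w - 60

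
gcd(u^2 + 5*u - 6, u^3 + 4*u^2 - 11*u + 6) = u^2 + 5*u - 6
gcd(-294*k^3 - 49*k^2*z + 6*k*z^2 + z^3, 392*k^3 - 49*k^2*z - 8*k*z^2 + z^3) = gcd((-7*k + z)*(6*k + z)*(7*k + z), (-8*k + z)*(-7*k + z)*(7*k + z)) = -49*k^2 + z^2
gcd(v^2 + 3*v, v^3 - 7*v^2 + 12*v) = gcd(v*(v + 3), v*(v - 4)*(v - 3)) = v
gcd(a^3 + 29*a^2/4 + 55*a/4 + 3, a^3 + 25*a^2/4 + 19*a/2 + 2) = a^2 + 17*a/4 + 1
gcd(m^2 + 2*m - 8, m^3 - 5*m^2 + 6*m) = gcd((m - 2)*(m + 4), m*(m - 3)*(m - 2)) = m - 2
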